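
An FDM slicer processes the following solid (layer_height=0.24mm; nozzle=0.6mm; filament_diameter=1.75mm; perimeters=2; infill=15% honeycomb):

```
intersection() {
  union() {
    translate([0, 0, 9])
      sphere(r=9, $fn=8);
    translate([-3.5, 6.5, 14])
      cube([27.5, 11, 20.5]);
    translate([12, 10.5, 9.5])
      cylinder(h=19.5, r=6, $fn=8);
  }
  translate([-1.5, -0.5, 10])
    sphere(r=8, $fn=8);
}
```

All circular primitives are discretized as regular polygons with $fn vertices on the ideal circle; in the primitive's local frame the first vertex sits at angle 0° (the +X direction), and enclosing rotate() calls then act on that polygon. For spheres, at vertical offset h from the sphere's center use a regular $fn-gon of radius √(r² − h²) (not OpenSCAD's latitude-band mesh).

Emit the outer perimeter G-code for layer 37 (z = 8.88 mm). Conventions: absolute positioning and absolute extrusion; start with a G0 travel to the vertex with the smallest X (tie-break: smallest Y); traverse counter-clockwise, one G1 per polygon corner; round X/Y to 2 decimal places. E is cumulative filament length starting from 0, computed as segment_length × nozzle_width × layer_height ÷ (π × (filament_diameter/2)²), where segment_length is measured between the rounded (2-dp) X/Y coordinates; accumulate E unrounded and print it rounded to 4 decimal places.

G0 X-9.00 Y0.00 Z8.88
G1 X-6.36 Y-6.36 E0.4123
G1 X-1.45 Y-8.40 E0.7306
G1 X4.10 Y-6.10 E1.0902
G1 X6.42 Y-0.50 E1.4531
G1 X4.10 Y5.10 E1.8160
G1 X-1.50 Y7.42 E2.1789
G1 X-6.84 Y5.21 E2.5249
G1 X-9.00 Y0.00 E2.8626

At z = 8.88 mm: the r=9 sphere contributes a regular 8-gon of circumradius √(9²−0.12²) = 8.999; the cube at (-3.5, 6.5) is absent (z outside [14, 34.5]); the cylinder at (12, 10.5) does not reach this height (z outside [9.5, 29]); Merging all regions: only the r=9 sphere is present, so the union is just that shape — 1 connected region; the sphere at (-1.5, -0.5): section is a regular 8-gon, circumradius = √(r²−h²) = √(8²−1.12²) = 7.921; After intersecting: the r=8 sphere at (-1.5, -0.5) partially overlaps that combined region; clipping to the common part keeps 172.32 mm² — 1 connected region. The outline is a single polygon with 8 vertices. Extrusion per mm of travel: 0.6 × 0.24 / (π × 0.875²) = 0.059868. Accumulating E over each segment gives final E = 2.8626.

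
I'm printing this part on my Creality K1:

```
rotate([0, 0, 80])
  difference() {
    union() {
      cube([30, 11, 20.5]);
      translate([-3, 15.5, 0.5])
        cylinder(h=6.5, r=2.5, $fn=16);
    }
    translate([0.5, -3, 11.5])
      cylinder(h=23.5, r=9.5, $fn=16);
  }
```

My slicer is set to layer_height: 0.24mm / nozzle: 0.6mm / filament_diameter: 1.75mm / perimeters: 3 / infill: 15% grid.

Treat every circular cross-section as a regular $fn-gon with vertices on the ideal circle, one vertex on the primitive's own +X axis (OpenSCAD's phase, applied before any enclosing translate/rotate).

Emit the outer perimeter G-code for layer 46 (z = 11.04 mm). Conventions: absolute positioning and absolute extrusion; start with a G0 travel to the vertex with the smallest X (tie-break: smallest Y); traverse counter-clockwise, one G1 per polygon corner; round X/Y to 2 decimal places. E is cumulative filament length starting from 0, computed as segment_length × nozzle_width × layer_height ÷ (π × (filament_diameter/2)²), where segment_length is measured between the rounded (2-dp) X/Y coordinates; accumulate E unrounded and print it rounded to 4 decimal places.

G0 X-10.83 Y1.91 Z11.04
G1 X0.00 Y0.00 E0.6584
G1 X5.21 Y29.54 E2.4542
G1 X-5.62 Y31.45 E3.1126
G1 X-10.83 Y1.91 E4.9084

At z = 11.04 mm: the cube is present — its section is the full 30×11 rectangle; the cylinder at (-3, 15.5) does not reach this height (z outside [0.5, 7]); Merging all regions: only the 30×11 cube is present, so the union is just that shape — 1 connected region; the cylinder at (0.5, -3) is absent (z outside [11.5, 35]); Taking the first minus the rest: none of the subtracted shapes is present at this height, so that combined region is unchanged — 1 connected region; (rotated 80° about Z; rotation is an isometry so areas/perimeters/island counts are preserved). The outline is a single polygon with 4 vertices. Extrusion per mm of travel: 0.6 × 0.24 / (π × 0.875²) = 0.059868. Accumulating E over each segment gives final E = 4.9084.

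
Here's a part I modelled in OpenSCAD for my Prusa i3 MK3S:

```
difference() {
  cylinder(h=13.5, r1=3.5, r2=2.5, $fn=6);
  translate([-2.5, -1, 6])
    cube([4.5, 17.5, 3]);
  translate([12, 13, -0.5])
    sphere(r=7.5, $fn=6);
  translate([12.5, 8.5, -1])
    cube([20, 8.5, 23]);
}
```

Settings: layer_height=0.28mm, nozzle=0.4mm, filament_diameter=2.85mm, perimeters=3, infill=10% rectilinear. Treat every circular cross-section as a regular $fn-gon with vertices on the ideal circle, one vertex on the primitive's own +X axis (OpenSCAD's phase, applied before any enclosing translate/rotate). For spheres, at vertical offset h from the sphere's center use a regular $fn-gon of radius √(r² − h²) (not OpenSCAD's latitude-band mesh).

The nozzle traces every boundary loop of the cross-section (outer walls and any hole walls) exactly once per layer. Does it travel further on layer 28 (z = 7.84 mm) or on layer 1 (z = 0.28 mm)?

layer 1 (z = 0.28 mm)

Layer 28 (z = 7.84): the cone (r1=3.5→r2=2.5) has section circumradius 2.919 here — a regular 6-gon (perimeter = 2·6·2.919·sin(180°/6) = 17.52 mm); the 4.5×17.5 cube at (-2.5, -1) contributes its full rectangle (perimeter 44.00 mm); the sphere at (12, 13) is absent (|z−center|=8.340 > r=7.5); the 20×8.5 cube at (12.5, 8.5) contributes its full rectangle (perimeter 57.00 mm); Subtracting the remaining from the first: starting from the cone, the 4.5×17.5 cube at (-2.5, -1) partially overlaps it — only the 14.66 mm² overlap (of its 78.75 mm²) is removed, clipping the outline; the 20×8.5 cube at (12.5, 8.5) misses the remaining region (no effect) — boundary = 19.51 mm. So its perimeter = 19.51 mm. Layer 1 (z = 0.28): the cone contributes a regular 6-gon of circumradius 3.479 (interpolated between r1=3.5 and r2=2.5 at t=0.021) (perimeter = 2·6·3.479·sin(180°/6) = 20.88 mm); the cube at (-2.5, -1) is absent (z outside [6, 9]); the r=7.5 sphere at (12, 13) contributes a regular 6-gon of circumradius √(7.5²−0.78²) = 7.459 (perimeter = 2·6·7.459·sin(180°/6) = 44.76 mm); the 20×8.5 cube at (12.5, 8.5) contributes its full rectangle (perimeter 57.00 mm); Taking the first minus the rest: starting from the cone, the r=7.5 sphere at (12, 13) misses the remaining region (no effect); the 20×8.5 cube at (12.5, 8.5) misses the remaining region (no effect) — boundary = 20.88 mm. So its perimeter = 20.88 mm. Layer 1 is larger (20.88 vs 19.51 mm).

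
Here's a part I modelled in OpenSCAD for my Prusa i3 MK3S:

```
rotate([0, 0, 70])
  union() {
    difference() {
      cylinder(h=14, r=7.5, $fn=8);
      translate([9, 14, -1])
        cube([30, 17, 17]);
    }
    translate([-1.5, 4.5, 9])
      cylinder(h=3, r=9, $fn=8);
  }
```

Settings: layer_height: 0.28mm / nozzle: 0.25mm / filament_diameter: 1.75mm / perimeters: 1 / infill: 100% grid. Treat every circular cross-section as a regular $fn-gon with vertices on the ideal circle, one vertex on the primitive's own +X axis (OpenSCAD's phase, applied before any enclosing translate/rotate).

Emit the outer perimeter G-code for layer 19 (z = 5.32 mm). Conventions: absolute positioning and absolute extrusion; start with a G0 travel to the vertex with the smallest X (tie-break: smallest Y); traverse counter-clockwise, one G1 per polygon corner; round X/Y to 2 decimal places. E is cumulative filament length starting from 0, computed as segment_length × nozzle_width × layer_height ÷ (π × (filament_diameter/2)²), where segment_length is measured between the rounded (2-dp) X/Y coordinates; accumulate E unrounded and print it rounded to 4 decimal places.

G0 X-7.05 Y2.57 Z5.32
G1 X-6.80 Y-3.17 E0.1672
G1 X-2.57 Y-7.05 E0.3343
G1 X3.17 Y-6.80 E0.5015
G1 X7.05 Y-2.57 E0.6685
G1 X6.80 Y3.17 E0.8357
G1 X2.57 Y7.05 E1.0028
G1 X-3.17 Y6.80 E1.1700
G1 X-7.05 Y2.57 E1.3370

At z = 5.32 mm: the cylinder: section is a regular 8-gon, circumradius r=7.5; the 30×17 cube at (9, 14) contributes its full rectangle; After the difference (first − rest): starting from the r=7.5 cylinder, the 30×17 cube at (9, 14) misses the remaining region (no effect) — 1 connected region; the cylinder at (-1.5, 4.5) is absent (z outside [9, 12]); Combining (union): only that combined region is present, so the union is just that shape — 1 connected region; (rotated 70° about Z; rotation is an isometry so areas/perimeters/island counts are preserved). The outline is a single polygon with 8 vertices. Extrusion per mm of travel: 0.25 × 0.28 / (π × 0.875²) = 0.029103. Accumulating E over each segment gives final E = 1.3370.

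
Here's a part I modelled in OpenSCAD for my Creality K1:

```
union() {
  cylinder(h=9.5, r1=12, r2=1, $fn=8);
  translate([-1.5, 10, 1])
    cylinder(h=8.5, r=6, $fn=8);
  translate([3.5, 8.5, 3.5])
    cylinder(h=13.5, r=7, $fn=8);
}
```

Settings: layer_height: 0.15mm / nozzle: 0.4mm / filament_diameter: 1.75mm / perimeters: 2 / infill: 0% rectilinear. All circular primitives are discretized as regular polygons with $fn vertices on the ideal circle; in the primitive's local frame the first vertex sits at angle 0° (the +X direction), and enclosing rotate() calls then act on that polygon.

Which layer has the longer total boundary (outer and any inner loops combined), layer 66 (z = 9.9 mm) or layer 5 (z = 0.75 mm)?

layer 5 (z = 0.75 mm)

Layer 66 (z = 9.9): the cone is not intersected at this z (z outside [0, 9.5]); the cylinder at (-1.5, 10) is absent (z outside [1, 9.5]); the r=7 cylinder at (3.5, 8.5) contributes a regular 8-gon of circumradius 7 (perimeter = 2·8·7.000·sin(180°/8) = 42.86 mm); Combining (union): only the r=7 cylinder at (3.5, 8.5) is present, so the union is just that shape — boundary = 42.86 mm. So its perimeter = 42.86 mm. Layer 5 (z = 0.75): the cone contributes a regular 8-gon of circumradius 11.132 (interpolated between r1=12 and r2=1 at t=0.079) (perimeter = 2·8·11.132·sin(180°/8) = 68.16 mm); the cylinder at (-1.5, 10) is not intersected at this z (z outside [1, 9.5]); the cylinder at (3.5, 8.5) is absent (z outside [3.5, 17]); Taking the union: only the cone is present, so the union is just that shape — boundary = 68.16 mm. So its perimeter = 68.16 mm. Layer 5 is larger (68.16 vs 42.86 mm).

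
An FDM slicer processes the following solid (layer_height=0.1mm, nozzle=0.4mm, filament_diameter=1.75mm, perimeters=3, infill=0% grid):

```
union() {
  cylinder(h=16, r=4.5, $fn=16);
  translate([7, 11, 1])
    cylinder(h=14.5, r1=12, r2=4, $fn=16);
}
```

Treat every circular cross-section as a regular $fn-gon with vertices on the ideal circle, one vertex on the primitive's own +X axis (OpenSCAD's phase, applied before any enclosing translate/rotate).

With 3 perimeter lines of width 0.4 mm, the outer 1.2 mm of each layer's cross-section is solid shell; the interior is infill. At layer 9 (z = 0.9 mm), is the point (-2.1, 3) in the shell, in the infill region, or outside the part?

shell

At z = 0.9 mm: the r=4.5 cylinder contributes a regular 16-gon of circumradius 4.5; the cone at (7, 11) is absent (z outside [1, 15.5]); Merging all regions: only the r=4.5 cylinder is present, so the union is just that shape — 1 connected region. Overall, the cross-section is a single solid region. The nearest boundary edge runs (-1.72, 4.16)→(-3.18, 3.18); distance from the point to it = 0.75 mm. The point is inside the cross-section, 0.75 mm from the nearest boundary — within the 1.2 mm shell band (3 × 0.4).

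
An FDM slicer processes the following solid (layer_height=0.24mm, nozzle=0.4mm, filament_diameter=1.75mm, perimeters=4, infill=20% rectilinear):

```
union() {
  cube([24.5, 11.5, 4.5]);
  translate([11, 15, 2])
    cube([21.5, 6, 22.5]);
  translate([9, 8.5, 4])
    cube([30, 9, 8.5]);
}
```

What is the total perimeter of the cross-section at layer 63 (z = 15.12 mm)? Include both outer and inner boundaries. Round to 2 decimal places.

At z = 15.12 mm: the cube is not intersected at this z (z outside [0, 4.5]); the cube at (11, 15) (footprint 21.5×6) is included at this height (perimeter 55.00 mm); the cube at (9, 8.5) does not reach this height (z outside [4, 12.5]); Combining (union): only the 21.5×6 cube at (11, 15) is present, so the union is just that shape — boundary = 55.00 mm. Overall, the cross-section is a single solid region. Total boundary length (outer) = 55.00 mm.

55.00 mm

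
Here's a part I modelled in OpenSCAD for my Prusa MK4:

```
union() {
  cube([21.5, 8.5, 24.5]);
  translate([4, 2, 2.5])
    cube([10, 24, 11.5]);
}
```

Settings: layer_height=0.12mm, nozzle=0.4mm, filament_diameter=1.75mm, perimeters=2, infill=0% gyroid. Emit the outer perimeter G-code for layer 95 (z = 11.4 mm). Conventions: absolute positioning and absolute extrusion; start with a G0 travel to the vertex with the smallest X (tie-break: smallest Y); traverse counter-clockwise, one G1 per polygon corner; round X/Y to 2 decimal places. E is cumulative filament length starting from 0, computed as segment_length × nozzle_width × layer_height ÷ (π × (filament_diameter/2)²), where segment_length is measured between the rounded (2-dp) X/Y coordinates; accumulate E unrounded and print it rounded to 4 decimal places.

G0 X0.00 Y0.00 Z11.40
G1 X21.50 Y0.00 E0.4291
G1 X21.50 Y8.50 E0.5987
G1 X14.00 Y8.50 E0.7484
G1 X14.00 Y26.00 E1.0976
G1 X4.00 Y26.00 E1.2971
G1 X4.00 Y8.50 E1.6464
G1 X0.00 Y8.50 E1.7262
G1 X0.00 Y0.00 E1.8958

At z = 11.4 mm: the cube (footprint 21.5×8.5) is included at this height; the 10×24 cube at (4, 2) contributes its full rectangle; Taking the union: the regions partially overlap (shared area 65.00 mm²), so overlapping operands fuse into one piece — 1 connected region. The outline is a single polygon with 8 vertices. Extrusion per mm of travel: 0.4 × 0.12 / (π × 0.875²) = 0.019956. Accumulating E over each segment gives final E = 1.8958.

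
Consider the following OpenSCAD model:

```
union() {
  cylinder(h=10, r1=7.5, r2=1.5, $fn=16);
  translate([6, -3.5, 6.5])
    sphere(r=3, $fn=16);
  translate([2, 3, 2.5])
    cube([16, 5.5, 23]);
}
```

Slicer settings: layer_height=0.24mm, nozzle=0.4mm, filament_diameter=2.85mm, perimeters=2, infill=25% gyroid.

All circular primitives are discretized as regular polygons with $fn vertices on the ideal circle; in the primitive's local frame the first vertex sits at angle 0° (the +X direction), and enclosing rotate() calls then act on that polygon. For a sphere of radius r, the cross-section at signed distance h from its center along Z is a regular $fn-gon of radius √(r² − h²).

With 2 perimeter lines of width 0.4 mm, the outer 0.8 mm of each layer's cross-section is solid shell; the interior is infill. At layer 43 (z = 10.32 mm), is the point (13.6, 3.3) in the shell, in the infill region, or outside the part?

At z = 10.32 mm: the cone is absent (z outside [0, 10]); the sphere at (6, -3.5) is not intersected at this z (|z−center|=3.820 > r=3); the cube at (2, 3) is present — its section is the full 16×5.5 rectangle; Combining (union): only the 16×5.5 cube at (2, 3) is present, so the union is just that shape — 1 connected region. Overall, the cross-section is a single solid region. The nearest boundary edge runs (2.00, 3.00)→(18.00, 3.00); distance from the point to it = 0.30 mm. The point is inside the cross-section, 0.30 mm from the nearest boundary — within the 0.8 mm shell band (2 × 0.4).

shell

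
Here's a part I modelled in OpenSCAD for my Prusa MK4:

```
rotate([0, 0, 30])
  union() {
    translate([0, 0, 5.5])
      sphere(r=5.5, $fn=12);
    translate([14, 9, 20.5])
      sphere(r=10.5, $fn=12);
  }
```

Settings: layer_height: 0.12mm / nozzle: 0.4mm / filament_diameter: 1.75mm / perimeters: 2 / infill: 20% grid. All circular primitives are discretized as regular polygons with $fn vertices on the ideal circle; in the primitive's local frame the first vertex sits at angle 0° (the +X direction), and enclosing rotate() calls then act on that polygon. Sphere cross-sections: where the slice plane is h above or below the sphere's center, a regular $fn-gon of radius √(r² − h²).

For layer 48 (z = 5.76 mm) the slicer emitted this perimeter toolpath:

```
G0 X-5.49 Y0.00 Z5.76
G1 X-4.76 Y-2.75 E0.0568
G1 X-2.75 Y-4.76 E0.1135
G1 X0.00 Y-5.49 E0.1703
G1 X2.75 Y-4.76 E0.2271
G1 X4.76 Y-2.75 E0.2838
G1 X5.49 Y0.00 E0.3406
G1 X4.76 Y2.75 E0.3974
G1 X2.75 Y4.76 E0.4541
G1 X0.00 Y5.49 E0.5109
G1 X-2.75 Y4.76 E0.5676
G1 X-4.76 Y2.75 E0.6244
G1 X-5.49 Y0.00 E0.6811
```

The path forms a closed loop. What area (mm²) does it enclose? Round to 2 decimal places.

Apply the shoelace formula to the sequence of (X, Y) vertices; enclosed area = 90.58 mm².

90.58 mm²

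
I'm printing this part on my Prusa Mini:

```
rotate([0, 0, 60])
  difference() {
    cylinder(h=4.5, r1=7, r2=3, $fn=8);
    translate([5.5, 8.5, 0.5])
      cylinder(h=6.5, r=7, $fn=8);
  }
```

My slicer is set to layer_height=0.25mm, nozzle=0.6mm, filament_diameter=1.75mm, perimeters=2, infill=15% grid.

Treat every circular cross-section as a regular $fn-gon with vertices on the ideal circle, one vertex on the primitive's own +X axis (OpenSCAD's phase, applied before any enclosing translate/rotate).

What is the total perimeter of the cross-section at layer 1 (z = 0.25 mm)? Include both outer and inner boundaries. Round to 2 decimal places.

41.50 mm

At z = 0.25 mm: the cone (r1=7→r2=3) has section circumradius 6.778 here — a regular 8-gon (perimeter = 2·8·6.778·sin(180°/8) = 41.50 mm); the cylinder at (5.5, 8.5) is not intersected at this z (z outside [0.5, 7]); Taking the first minus the rest: none of the subtracted shapes is present at this height, so the cone is unchanged — boundary = 41.50 mm; (rotated 60° about Z; rotation is an isometry so areas/perimeters/island counts are preserved). Overall, the cross-section is a single solid region. Total boundary length (outer) = 41.50 mm.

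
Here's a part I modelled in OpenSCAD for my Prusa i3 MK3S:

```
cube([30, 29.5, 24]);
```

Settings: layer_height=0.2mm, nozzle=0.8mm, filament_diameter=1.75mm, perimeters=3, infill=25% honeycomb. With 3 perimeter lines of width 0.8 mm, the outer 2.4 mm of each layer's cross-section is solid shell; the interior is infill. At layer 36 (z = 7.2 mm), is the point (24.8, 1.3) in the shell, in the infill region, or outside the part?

shell

At z = 7.2 mm: the 30×29.5 cube contributes its full rectangle. Overall, the cross-section is a single solid region. The nearest boundary edge runs (0.00, 0.00)→(30.00, 0.00); distance from the point to it = 1.30 mm. The point is inside the cross-section, 1.30 mm from the nearest boundary — within the 2.4 mm shell band (3 × 0.8).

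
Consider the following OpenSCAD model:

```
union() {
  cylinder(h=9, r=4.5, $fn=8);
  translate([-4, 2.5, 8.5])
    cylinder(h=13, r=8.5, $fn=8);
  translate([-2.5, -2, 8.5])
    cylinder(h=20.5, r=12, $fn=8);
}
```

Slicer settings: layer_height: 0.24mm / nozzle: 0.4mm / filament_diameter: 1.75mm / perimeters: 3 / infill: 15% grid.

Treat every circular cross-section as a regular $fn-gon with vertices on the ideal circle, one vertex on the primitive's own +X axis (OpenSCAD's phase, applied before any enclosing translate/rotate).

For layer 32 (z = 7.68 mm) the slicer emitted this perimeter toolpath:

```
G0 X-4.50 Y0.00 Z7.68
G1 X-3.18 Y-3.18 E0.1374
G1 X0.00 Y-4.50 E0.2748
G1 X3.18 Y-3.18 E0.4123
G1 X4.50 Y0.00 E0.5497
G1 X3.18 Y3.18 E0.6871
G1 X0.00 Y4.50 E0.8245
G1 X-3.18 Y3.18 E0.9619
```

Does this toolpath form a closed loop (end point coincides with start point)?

no

Start point (G0): (-4.50, 0.00). End point (last G1): the path does not return to the start — open.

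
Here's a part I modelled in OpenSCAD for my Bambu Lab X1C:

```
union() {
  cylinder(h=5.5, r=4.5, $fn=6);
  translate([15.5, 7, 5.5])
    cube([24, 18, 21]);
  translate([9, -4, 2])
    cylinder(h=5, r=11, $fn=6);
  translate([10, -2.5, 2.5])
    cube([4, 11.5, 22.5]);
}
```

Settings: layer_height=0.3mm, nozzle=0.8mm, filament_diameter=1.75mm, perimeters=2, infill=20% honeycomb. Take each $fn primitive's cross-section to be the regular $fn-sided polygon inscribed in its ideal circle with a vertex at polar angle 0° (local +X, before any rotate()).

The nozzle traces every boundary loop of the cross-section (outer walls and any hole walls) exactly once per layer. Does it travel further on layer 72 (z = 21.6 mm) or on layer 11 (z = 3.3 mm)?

layer 72 (z = 21.6 mm)

Layer 72 (z = 21.6): the cylinder does not reach this height (z outside [0, 5.5]); the cube at (15.5, 7) is present — its section is the full 24×18 rectangle (perimeter 84.00 mm); the cylinder at (9, -4) is absent (z outside [2, 7]); the cube at (10, -2.5) (footprint 4×11.5) is included at this height (perimeter 31.00 mm); Merging all regions: the 2 present regions are separate (no shared area or edge), so areas and boundary lengths simply add and each stays a separate island — boundary = 115.00 mm. So its perimeter = 115.00 mm. Layer 11 (z = 3.3): the r=4.5 cylinder contributes a regular 6-gon of circumradius 4.5 (perimeter = 2·6·4.500·sin(180°/6) = 27.00 mm); the cube at (15.5, 7) is not intersected at this z (z outside [5.5, 26.5]); the cylinder at (9, -4): section is a regular 6-gon, circumradius r=11 (perimeter = 2·6·11.000·sin(180°/6) = 66.00 mm); the cube at (10, -2.5) (footprint 4×11.5) is included at this height (perimeter 31.00 mm); Merging all regions: the regions partially overlap (shared area 56.04 mm²), so the edge portions inside another operand are dropped and the merged outline is re-measured after clipping — boundary = 78.38 mm. So its perimeter = 78.38 mm. Layer 72 is larger (115.00 vs 78.38 mm).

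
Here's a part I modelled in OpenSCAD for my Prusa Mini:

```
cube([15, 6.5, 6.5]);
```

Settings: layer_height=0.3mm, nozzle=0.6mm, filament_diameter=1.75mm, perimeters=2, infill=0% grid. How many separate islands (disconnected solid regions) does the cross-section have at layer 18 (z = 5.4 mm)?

1

At z = 5.4 mm: the 15×6.5 cube contributes its full rectangle. Overall, the cross-section is a single solid region. Island count = 1.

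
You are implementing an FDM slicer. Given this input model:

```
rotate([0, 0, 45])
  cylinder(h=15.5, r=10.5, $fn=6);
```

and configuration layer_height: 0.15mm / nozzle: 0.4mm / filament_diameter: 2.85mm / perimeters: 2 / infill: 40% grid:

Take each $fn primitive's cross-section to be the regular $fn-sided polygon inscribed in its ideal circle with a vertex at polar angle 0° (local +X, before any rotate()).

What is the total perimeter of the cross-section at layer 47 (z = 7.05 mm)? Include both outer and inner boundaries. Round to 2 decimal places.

63.00 mm

At z = 7.05 mm: the r=10.5 cylinder contributes a regular 6-gon of circumradius 10.5 (perimeter = 2·6·10.500·sin(180°/6) = 63.00 mm); (rotated 45° about Z; rotation is an isometry so areas/perimeters/island counts are preserved). Overall, the cross-section is a single solid region. Total boundary length (outer) = 63.00 mm.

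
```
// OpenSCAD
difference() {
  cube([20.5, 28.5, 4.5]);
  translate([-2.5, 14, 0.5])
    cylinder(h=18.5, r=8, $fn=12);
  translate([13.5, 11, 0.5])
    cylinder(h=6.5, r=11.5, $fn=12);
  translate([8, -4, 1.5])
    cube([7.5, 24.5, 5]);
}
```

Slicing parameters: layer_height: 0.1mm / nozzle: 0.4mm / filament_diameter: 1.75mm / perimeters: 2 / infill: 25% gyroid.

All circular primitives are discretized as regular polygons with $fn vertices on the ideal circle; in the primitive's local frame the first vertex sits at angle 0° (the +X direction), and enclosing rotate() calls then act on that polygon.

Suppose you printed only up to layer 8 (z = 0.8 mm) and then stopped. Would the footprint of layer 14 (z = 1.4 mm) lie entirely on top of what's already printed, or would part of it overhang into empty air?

Compare the two slices. At z = 0.8: the cube is present — its section is the full 20.5×28.5 rectangle (area 584.25 mm²); the cylinder at (-2.5, 14): section is a regular 12-gon, circumradius r=8 (area = (12/2)·8.000²·sin(360°/12) = 192.00 mm²); the r=11.5 cylinder at (13.5, 11) gives a regular 12-gon of circumradius 11.5 (constant along its height) (area = (12/2)·11.500²·sin(360°/12) = 396.75 mm²); the cube at (8, -4) is absent (z outside [1.5, 6.5]); Taking the first minus the rest: starting from the 20.5×28.5 cube (584.25 mm²), the r=8 cylinder at (-2.5, 14) partially overlaps it — only the 57.67 mm² overlap (of its 192.00 mm²) is removed, clipping the outline; the r=11.5 cylinder at (13.5, 11) partially overlaps it — only the 325.83 mm² overlap (of its 396.75 mm²) is removed, clipping the outline — area = 200.74 mm². At z = 1.4: the cube is present — its section is the full 20.5×28.5 rectangle (area 584.25 mm²); the cylinder at (-2.5, 14): section is a regular 12-gon, circumradius r=8 (area = (12/2)·8.000²·sin(360°/12) = 192.00 mm²); the r=11.5 cylinder at (13.5, 11) gives a regular 12-gon of circumradius 11.5 (constant along its height) (area = (12/2)·11.500²·sin(360°/12) = 396.75 mm²); the cube at (8, -4) is absent (z outside [1.5, 6.5]); Taking the first minus the rest: starting from the 20.5×28.5 cube (584.25 mm²), the r=8 cylinder at (-2.5, 14) partially overlaps it — only the 57.67 mm² overlap (of its 192.00 mm²) is removed, clipping the outline; the r=11.5 cylinder at (13.5, 11) partially overlaps it — only the 325.83 mm² overlap (of its 396.75 mm²) is removed, clipping the outline — area = 200.74 mm². Checking containment: the cross-section at z = 1.4 is a subset of the cross-section at z = 0.8.

entirely on top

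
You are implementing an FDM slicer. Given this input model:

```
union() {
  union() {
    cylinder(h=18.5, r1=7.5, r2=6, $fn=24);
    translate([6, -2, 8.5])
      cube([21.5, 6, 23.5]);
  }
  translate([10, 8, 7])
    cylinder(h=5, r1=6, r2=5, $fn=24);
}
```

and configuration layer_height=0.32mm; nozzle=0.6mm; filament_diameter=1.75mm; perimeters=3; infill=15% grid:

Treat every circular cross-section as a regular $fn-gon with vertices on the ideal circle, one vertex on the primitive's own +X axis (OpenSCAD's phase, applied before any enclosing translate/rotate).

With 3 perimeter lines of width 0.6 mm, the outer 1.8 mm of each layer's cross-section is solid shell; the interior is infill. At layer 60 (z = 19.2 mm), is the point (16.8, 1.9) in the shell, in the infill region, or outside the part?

At z = 19.2 mm: the cone is not intersected at this z (z outside [0, 18.5]); the cube at (6, -2) is present — its section is the full 21.5×6 rectangle; Combining (union): only the 21.5×6 cube at (6, -2) is present, so the union is just that shape — 1 connected region; the cone at (10, 8) is absent (z outside [7, 12]); Combining (union): only the result so far is present, so the union is just that shape — 1 connected region. Overall, the cross-section is a single solid region. The nearest boundary edge runs (27.50, 4.00)→(6.00, 4.00); distance from the point to it = 2.10 mm. The point is inside the cross-section and 2.10 mm from the nearest boundary — more than the 1.8 mm shell width (3 × 0.6), so it's in the infill interior.

infill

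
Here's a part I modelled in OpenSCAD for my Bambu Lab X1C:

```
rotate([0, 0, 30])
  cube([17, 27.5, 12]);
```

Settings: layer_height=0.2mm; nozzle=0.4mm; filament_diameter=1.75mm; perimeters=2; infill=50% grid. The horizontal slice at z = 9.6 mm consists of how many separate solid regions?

1

At z = 9.6 mm: the 17×27.5 cube contributes its full rectangle; (rotated 30° about Z; rotation is an isometry so areas/perimeters/island counts are preserved). The result has 1 disconnected region.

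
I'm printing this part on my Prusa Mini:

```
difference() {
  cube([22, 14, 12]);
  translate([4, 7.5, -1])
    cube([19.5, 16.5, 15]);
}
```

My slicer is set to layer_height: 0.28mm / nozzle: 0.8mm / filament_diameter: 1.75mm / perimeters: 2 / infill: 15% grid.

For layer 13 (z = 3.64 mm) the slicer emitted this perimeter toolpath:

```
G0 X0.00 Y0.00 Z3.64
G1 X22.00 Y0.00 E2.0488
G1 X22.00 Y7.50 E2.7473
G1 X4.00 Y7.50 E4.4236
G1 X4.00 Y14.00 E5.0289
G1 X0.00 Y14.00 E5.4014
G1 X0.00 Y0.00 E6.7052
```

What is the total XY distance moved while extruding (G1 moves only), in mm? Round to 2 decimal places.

Sum the Euclidean lengths of each G1 segment: total = 72.00 mm.

72.00 mm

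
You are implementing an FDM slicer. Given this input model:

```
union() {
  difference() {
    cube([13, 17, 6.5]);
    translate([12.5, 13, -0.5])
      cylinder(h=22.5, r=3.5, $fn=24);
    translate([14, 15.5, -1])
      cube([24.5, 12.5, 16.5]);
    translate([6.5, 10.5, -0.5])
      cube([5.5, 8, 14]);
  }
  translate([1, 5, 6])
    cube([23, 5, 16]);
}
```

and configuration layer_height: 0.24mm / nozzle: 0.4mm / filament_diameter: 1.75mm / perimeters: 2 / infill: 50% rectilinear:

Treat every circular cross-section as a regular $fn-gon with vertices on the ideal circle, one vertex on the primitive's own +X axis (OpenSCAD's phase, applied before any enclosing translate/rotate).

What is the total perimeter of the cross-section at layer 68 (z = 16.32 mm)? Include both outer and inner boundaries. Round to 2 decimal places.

At z = 16.32 mm: the cube is absent (z outside [0, 6.5]); the cylinder at (12.5, 13): section is a regular 24-gon, circumradius r=3.5 (perimeter = 2·24·3.500·sin(180°/24) = 21.93 mm); the cube at (14, 15.5) is not intersected at this z (z outside [-1, 15.5]); the cube at (6.5, 10.5) does not reach this height (z outside [-0.5, 13.5]); Taking the first minus the rest: the first operand is absent here, so nothing remains; the cube at (1, 5) is present — its section is the full 23×5 rectangle (perimeter 56.00 mm); Taking the union: only the 23×5 cube at (1, 5) is present, so the union is just that shape — boundary = 56.00 mm. Overall, the cross-section is a single solid region. Total boundary length (outer) = 56.00 mm.

56.00 mm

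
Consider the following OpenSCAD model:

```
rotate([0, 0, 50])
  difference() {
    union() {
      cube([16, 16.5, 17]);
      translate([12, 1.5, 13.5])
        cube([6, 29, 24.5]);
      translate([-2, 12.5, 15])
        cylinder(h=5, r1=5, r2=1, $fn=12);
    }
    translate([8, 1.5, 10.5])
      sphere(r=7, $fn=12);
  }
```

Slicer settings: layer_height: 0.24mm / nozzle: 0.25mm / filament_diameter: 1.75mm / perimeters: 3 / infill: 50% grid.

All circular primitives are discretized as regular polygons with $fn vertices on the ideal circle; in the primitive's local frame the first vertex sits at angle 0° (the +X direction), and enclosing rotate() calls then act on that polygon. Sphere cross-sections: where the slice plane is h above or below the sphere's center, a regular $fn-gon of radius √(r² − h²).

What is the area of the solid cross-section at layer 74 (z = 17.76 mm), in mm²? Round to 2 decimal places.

At z = 17.76 mm: the cube is not intersected at this z (z outside [0, 17]); the cube at (12, 1.5) is present — its section is the full 6×29 rectangle (area 174.00 mm²); the cone at (-2, 12.5) (r1=5→r2=1) has section circumradius 2.792 here — a regular 12-gon (area = (12/2)·2.792²·sin(360°/12) = 23.39 mm²); Merging all regions: the 2 present regions are separate (no shared area or edge), so areas and boundary lengths simply add and each stays a separate island — area = 197.39 mm²; the sphere at (8, 1.5) is not intersected at this z (|z−center|=7.260 > r=7); Subtracting the remaining from the first: none of the subtracted shapes is present at this height, so the result so far is unchanged — area = 197.39 mm²; (whole slice rotated 50° about Z — lengths, areas and connectivity unchanged). Overall, the cross-section has 2 separate islands. Net area = 197.39 mm².

197.39 mm²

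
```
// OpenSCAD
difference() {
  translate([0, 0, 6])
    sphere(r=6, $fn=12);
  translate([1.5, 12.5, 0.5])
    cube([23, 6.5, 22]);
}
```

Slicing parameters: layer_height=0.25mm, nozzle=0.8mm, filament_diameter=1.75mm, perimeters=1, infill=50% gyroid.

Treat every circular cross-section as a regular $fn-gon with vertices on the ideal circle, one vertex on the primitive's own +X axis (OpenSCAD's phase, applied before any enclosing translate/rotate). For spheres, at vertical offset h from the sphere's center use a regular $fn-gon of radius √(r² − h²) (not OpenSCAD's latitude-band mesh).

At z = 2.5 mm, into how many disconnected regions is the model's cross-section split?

1

At z = 2.5 mm: the sphere: section is a regular 12-gon, circumradius = √(r²−h²) = √(6²−3.5²) = 4.873; the cube at (1.5, 12.5) (footprint 23×6.5) is included at this height; Taking the first minus the rest: starting from the r=6 sphere, the 23×6.5 cube at (1.5, 12.5) misses the remaining region (no effect) — 1 connected region. The result has 1 disconnected region.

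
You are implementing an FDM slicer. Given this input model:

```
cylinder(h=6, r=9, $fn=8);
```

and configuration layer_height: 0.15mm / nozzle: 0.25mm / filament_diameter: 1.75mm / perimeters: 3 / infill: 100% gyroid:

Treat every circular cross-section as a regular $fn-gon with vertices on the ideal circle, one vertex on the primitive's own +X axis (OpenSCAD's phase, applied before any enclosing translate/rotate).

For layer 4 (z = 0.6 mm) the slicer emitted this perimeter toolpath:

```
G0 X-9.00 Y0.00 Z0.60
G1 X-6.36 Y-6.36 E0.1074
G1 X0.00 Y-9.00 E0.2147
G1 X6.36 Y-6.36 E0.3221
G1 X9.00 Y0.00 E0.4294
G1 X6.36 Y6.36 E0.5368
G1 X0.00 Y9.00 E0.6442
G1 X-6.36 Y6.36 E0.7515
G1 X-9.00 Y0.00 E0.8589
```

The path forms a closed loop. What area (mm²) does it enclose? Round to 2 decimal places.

Apply the shoelace formula to the sequence of (X, Y) vertices; enclosed area = 228.96 mm².

228.96 mm²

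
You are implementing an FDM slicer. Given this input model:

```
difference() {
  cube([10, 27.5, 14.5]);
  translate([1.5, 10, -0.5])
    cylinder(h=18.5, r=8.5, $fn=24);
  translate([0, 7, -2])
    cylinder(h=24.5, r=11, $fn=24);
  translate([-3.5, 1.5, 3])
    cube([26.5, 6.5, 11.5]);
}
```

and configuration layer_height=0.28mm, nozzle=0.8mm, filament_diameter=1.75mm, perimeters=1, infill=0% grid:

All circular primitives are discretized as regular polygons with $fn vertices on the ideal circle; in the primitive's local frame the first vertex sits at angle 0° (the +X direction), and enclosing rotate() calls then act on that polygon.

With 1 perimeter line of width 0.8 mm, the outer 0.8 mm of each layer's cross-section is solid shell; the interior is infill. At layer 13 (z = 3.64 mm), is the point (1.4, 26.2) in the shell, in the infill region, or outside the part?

infill

At z = 3.64 mm: the cube is present — its section is the full 10×27.5 rectangle; the cylinder at (1.5, 10): section is a regular 24-gon, circumradius r=8.5; the r=11 cylinder at (0, 7) gives a regular 24-gon of circumradius 11 (constant along its height); the cube at (-3.5, 1.5) (footprint 26.5×6.5) is included at this height; Subtracting the remaining from the first: starting from the 10×27.5 cube, the r=8.5 cylinder at (1.5, 10) partially overlaps it — only the 137.40 mm² overlap (of its 224.40 mm²) is removed, clipping the outline; the r=11 cylinder at (0, 7) partially overlaps it — only the 29.63 mm² overlap (of its 375.81 mm²) is removed, clipping the outline; the 26.5×6.5 cube at (-3.5, 1.5) partially overlaps it — only the 0.27 mm² overlap (of its 172.25 mm²) is removed, clipping the outline — 2 connected regions. Overall, the cross-section has 2 separate islands. The nearest boundary edge runs (0.00, 27.50)→(10.00, 27.50); distance from the point to it = 1.30 mm. (Shell/infill is judged within the island containing the point — the largest one.) The point is inside the cross-section and 1.30 mm from the nearest boundary — more than the 0.8 mm shell width (1 × 0.8), so it's in the infill interior.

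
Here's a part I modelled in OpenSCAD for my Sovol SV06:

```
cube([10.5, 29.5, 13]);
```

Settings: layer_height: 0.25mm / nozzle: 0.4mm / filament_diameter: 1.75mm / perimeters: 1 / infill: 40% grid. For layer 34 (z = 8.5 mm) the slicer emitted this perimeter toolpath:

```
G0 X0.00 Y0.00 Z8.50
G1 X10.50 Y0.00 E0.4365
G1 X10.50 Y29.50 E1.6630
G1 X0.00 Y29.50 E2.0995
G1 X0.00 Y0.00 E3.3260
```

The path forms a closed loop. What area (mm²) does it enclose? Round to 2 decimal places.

309.75 mm²

Apply the shoelace formula to the sequence of (X, Y) vertices; enclosed area = 309.75 mm².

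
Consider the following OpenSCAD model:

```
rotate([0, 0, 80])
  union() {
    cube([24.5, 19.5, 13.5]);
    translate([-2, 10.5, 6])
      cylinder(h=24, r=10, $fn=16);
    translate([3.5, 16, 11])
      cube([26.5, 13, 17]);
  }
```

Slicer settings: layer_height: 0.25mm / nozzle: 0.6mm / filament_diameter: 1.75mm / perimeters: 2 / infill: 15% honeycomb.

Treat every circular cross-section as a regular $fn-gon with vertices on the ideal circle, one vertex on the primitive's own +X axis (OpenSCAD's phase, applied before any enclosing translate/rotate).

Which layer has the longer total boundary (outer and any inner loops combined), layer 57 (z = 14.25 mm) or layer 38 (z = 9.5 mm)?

Layer 57 (z = 14.25): the cube does not reach this height (z outside [0, 13.5]); the cylinder at (-2, 10.5): section is a regular 16-gon, circumradius r=10 (perimeter = 2·16·10.000·sin(180°/16) = 62.43 mm); the 26.5×13 cube at (3.5, 16) contributes its full rectangle (perimeter 79.00 mm); Merging all regions: the regions partially overlap (shared area 4.12 mm²), so the edge portions inside another operand are dropped and the merged outline is re-measured after clipping — boundary = 132.41 mm; (whole slice rotated 80° about Z — lengths, areas and connectivity unchanged). So its perimeter = 132.41 mm. Layer 38 (z = 9.5): the 24.5×19.5 cube contributes its full rectangle (perimeter 88.00 mm); the cylinder at (-2, 10.5): section is a regular 16-gon, circumradius r=10 (perimeter = 2·16·10.000·sin(180°/16) = 62.43 mm); the cube at (3.5, 16) is absent (z outside [11, 28]); Combining (union): the regions partially overlap (shared area 113.06 mm²), so the edge portions inside another operand are dropped and the merged outline is re-measured after clipping — boundary = 104.80 mm; (whole slice rotated 80° about Z — lengths, areas and connectivity unchanged). So its perimeter = 104.80 mm. Layer 57 is larger (132.41 vs 104.80 mm).

layer 57 (z = 14.25 mm)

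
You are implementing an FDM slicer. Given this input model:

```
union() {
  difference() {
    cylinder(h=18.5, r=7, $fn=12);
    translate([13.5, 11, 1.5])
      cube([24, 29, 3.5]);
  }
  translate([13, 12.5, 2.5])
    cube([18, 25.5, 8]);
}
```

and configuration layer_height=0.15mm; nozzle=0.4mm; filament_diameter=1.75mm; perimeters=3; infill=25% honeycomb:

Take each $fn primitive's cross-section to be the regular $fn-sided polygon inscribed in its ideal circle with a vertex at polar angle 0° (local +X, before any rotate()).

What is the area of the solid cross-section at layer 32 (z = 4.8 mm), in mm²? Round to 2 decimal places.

At z = 4.8 mm: the r=7 cylinder contributes a regular 12-gon of circumradius 7 (area = (12/2)·7.000²·sin(360°/12) = 147.00 mm²); the 24×29 cube at (13.5, 11) contributes its full rectangle (area 696.00 mm²); After the difference (first − rest): starting from the r=7 cylinder (147.00 mm²), the 24×29 cube at (13.5, 11) misses the remaining region (no effect) — area = 147.00 mm²; the cube at (13, 12.5) (footprint 18×25.5) is included at this height (area 459.00 mm²); Taking the union: the 2 present regions are separate (no shared area or edge), so areas and boundary lengths simply add and each stays a separate island — area = 606.00 mm². Overall, the cross-section has 2 separate islands. Net area = 606.00 mm².

606.00 mm²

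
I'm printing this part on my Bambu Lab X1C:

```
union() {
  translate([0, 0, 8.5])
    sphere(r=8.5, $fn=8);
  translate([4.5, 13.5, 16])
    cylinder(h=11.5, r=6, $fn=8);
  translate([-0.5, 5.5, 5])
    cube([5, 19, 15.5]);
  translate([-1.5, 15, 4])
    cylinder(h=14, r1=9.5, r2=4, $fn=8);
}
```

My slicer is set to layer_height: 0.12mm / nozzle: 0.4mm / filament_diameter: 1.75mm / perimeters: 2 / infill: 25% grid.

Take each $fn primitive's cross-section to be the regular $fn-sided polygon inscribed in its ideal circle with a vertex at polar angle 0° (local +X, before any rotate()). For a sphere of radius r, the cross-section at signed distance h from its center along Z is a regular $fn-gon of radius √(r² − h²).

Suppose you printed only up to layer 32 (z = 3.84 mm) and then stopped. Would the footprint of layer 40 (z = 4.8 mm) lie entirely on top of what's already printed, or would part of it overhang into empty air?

part overhangs

Compare the two slices. At z = 3.84: the r=8.5 sphere contributes a regular 8-gon of circumradius √(8.5²−4.66²) = 7.109 (area = (8/2)·7.109²·sin(360°/8) = 142.93 mm²); the cylinder at (4.5, 13.5) does not reach this height (z outside [16, 27.5]); the cube at (-0.5, 5.5) does not reach this height (z outside [5, 20.5]); the cone at (-1.5, 15) does not reach this height (z outside [4, 18]); Merging all regions: only the r=8.5 sphere is present, so the union is just that shape — area = 142.93 mm². At z = 4.8: the r=8.5 sphere slices to a regular 8-gon of circumradius 7.652 (√(r²−h²) with h=3.7 from center) (area = (8/2)·7.652²·sin(360°/8) = 165.63 mm²); the cylinder at (4.5, 13.5) is not intersected at this z (z outside [16, 27.5]); the cube at (-0.5, 5.5) is not intersected at this z (z outside [5, 20.5]); the cone at (-1.5, 15) (r1=9.5→r2=4) has section circumradius 9.186 here — a regular 8-gon (area = (8/2)·9.186²·sin(360°/8) = 238.66 mm²); Combining (union): the regions partially overlap — summed areas 404.29 mm² minus the doubly-counted overlap 3.61 mm² gives 400.68 mm² — area = 400.68 mm². Checking containment: at z = 4.8 the cross-section extends beyond the z = 3.84 cross-section by about 257.74 mm².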